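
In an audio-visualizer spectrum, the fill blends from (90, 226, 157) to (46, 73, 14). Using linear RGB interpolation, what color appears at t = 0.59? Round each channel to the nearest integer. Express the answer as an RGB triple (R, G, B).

(64, 136, 73)

R = 90 + 0.59 × (46 − 90) = 90 + 0.59 × -44 = 64.04 → 64
G = 226 + 0.59 × (73 − 226) = 226 + 0.59 × -153 = 135.73 → 136
B = 157 + 0.59 × (14 − 157) = 157 + 0.59 × -143 = 72.63 → 73
So the blended color is (64, 136, 73), about #408849.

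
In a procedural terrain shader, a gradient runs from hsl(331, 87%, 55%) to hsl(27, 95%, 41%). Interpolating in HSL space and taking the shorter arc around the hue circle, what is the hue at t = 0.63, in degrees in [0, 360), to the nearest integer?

6

Hue: 27 − 331 = -304°, but |-304| > 180 so the shorter arc goes the other way: Δh = -304 + 360 = 56°.
H = 331 + 0.63 × (56) = 366.28 → 366 → 366 mod 360 = 6°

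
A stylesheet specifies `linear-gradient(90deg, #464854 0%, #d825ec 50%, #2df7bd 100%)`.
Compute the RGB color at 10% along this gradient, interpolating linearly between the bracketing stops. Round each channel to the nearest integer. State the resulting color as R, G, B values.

(99, 65, 114)

10% lies between the 0% and 50% stops, so the local fraction is t = (10 − 0)/(50 − 0) = 10/50 ≈ 0.2.
#464854 → (70, 72, 84); #d825ec → (216, 37, 236).
R = 70 + 0.2 × (216 − 70) = 99.2 → 99
G = 72 + 0.2 × (37 − 72) = 65 → 65
B = 84 + 0.2 × (236 − 84) = 114.4 → 114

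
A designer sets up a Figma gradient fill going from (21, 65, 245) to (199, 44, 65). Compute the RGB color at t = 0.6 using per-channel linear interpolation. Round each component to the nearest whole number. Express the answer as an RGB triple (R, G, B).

(128, 52, 137)

R = 21 + 0.6 × (199 − 21) = 21 + 0.6 × 178 = 127.8 → 128
G = 65 + 0.6 × (44 − 65) = 65 + 0.6 × -21 = 52.4 → 52
B = 245 + 0.6 × (65 − 245) = 245 + 0.6 × -180 = 137 → 137
So the blended color is (128, 52, 137), about #803489.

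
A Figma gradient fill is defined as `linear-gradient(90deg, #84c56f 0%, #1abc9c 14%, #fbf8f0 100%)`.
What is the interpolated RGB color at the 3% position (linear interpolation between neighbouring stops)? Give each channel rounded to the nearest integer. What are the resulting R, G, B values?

(109, 195, 121)

3% lies between the 0% and 14% stops, so the local fraction is t = (3 − 0)/(14 − 0) = 3/14 ≈ 0.2143.
#84c56f → (132, 197, 111); #1abc9c → (26, 188, 156).
R = 132 + 0.2143 × (26 − 132) = 109.284 → 109
G = 197 + 0.2143 × (188 − 197) = 195.071 → 195
B = 111 + 0.2143 × (156 − 111) = 120.644 → 121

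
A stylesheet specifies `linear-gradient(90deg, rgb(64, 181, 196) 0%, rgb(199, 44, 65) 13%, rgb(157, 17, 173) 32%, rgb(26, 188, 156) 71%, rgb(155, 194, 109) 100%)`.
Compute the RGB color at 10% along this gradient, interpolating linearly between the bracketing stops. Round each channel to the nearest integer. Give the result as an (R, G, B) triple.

10% lies between the 0% and 13% stops, so the local fraction is t = (10 − 0)/(13 − 0) = 10/13 ≈ 0.7692.
R = 64 + 0.7692 × (199 − 64) = 167.842 → 168
G = 181 + 0.7692 × (44 − 181) = 75.62 → 76
B = 196 + 0.7692 × (65 − 196) = 95.235 → 95

(168, 76, 95)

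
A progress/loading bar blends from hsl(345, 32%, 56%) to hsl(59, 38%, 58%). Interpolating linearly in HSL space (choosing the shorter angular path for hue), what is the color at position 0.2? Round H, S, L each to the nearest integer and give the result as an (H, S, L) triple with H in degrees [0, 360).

Hue: 59 − 345 = -286°, but |-286| > 180 so the shorter arc goes the other way: Δh = -286 + 360 = 74°.
H = 345 + 0.2 × (74) = 359.8 → 360 → 360 mod 360 = 0°
S = 32 + 0.2 × (38 − 32) = 33.2 → 33%
L = 56 + 0.2 × (58 − 56) = 56.4 → 56%

(0, 33, 56)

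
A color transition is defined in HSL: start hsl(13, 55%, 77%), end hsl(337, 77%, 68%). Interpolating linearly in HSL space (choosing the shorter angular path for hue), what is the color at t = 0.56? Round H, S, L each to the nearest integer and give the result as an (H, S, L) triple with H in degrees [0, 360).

Hue: 337 − 13 = 324°, but |324| > 180 so the shorter arc goes the other way: Δh = 324 − 360 = -36°.
H = 13 + 0.56 × (-36) = -7.16 → -7 → -7 mod 360 = 353°
S = 55 + 0.56 × (77 − 55) = 67.32 → 67%
L = 77 + 0.56 × (68 − 77) = 71.96 → 72%

(353, 67, 72)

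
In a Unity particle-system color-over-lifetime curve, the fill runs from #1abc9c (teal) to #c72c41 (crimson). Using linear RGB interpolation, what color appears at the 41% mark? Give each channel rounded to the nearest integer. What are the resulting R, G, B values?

#1abc9c → (26, 188, 156); #c72c41 → (199, 44, 65).
41% corresponds to t = 0.41.
R = 26 + 0.41 × (199 − 26) = 26 + 0.41 × 173 = 96.93 → 97
G = 188 + 0.41 × (44 − 188) = 188 + 0.41 × -144 = 128.96 → 129
B = 156 + 0.41 × (65 − 156) = 156 + 0.41 × -91 = 118.69 → 119

(97, 129, 119)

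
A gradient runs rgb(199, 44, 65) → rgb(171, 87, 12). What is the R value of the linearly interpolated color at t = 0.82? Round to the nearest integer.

R = 199 + 0.82 × (171 − 199) = 176.04 → 176

176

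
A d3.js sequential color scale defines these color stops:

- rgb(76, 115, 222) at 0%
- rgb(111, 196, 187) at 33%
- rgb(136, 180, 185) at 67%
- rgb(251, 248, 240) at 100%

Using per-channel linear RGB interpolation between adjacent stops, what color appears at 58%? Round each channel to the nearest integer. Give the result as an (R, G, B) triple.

(129, 184, 186)

58% lies between the 33% and 67% stops, so the local fraction is t = (58 − 33)/(67 − 33) = 25/34 ≈ 0.7353.
R = 111 + 0.7353 × (136 − 111) = 129.382 → 129
G = 196 + 0.7353 × (180 − 196) = 184.235 → 184
B = 187 + 0.7353 × (185 − 187) = 185.529 → 186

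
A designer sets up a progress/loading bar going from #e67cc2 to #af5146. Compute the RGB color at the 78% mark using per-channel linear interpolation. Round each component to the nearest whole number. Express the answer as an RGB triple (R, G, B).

(187, 90, 97)

#e67cc2 → (230, 124, 194); #af5146 → (175, 81, 70).
78% corresponds to t = 0.78.
R = 230 + 0.78 × (175 − 230) = 230 + 0.78 × -55 = 187.1 → 187
G = 124 + 0.78 × (81 − 124) = 124 + 0.78 × -43 = 90.46 → 90
B = 194 + 0.78 × (70 − 194) = 194 + 0.78 × -124 = 97.28 → 97
So the blended color is (187, 90, 97), about #bb5a61.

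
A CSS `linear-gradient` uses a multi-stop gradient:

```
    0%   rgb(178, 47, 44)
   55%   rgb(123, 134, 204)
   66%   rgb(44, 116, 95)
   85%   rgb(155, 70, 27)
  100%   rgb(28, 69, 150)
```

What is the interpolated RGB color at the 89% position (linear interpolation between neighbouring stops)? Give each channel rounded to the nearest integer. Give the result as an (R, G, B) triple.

(121, 70, 60)

89% lies between the 85% and 100% stops, so the local fraction is t = (89 − 85)/(100 − 85) = 4/15 ≈ 0.2667.
R = 155 + 0.2667 × (28 − 155) = 121.129 → 121
G = 70 + 0.2667 × (69 − 70) = 69.733 → 70
B = 27 + 0.2667 × (150 − 27) = 59.804 → 60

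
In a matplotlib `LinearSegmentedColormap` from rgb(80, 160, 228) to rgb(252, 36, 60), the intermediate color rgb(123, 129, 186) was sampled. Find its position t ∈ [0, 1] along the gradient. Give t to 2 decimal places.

Invert the lerp on the R channel (largest span, 172): t = (123 − 80) / (252 − 80) = 43/172 = 0.25.
Check on G: (129 − 160)/(36 − 160) = 0.25 ✓

0.25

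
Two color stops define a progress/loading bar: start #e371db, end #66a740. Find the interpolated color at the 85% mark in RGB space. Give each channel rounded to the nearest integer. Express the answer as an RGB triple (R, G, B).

#e371db → (227, 113, 219); #66a740 → (102, 167, 64).
85% corresponds to t = 0.85.
R = 227 + 0.85 × (102 − 227) = 227 + 0.85 × -125 = 120.75 → 121
G = 113 + 0.85 × (167 − 113) = 113 + 0.85 × 54 = 158.9 → 159
B = 219 + 0.85 × (64 − 219) = 219 + 0.85 × -155 = 87.25 → 87

(121, 159, 87)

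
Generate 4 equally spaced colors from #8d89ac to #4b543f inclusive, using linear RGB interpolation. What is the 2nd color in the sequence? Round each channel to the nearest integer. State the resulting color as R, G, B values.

(119, 119, 136)

With 4 swatches and endpoints inclusive, swatch 2 sits at t = (2 − 1)/(4 − 1) = 1/3 ≈ 0.3333.
#8d89ac → (141, 137, 172); #4b543f → (75, 84, 63).
R = 141 + 0.3333 × (75 − 141) = 119.002 → 119
G = 137 + 0.3333 × (84 − 137) = 119.335 → 119
B = 172 + 0.3333 × (63 − 172) = 135.67 → 136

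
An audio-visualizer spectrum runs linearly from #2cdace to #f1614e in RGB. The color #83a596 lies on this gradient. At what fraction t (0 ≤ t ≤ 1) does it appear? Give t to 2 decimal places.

Invert the lerp on the R channel (largest span, 197): t = (131 − 44) / (241 − 44) = 87/197 = 0.44162.
Check on G: (165 − 218)/(97 − 218) = 0.438 ✓

0.44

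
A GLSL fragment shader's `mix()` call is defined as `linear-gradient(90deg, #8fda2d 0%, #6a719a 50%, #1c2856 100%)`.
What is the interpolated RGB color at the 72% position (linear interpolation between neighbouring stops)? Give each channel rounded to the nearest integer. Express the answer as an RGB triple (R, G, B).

72% lies between the 50% and 100% stops, so the local fraction is t = (72 − 50)/(100 − 50) = 22/50 ≈ 0.44.
#6a719a → (106, 113, 154); #1c2856 → (28, 40, 86).
R = 106 + 0.44 × (28 − 106) = 71.68 → 72
G = 113 + 0.44 × (40 − 113) = 80.88 → 81
B = 154 + 0.44 × (86 − 154) = 124.08 → 124

(72, 81, 124)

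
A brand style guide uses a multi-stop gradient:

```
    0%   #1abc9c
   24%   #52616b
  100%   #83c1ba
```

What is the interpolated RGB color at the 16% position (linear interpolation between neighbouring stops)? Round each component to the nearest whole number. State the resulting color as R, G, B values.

16% lies between the 0% and 24% stops, so the local fraction is t = (16 − 0)/(24 − 0) = 16/24 ≈ 0.6667.
#1abc9c → (26, 188, 156); #52616b → (82, 97, 107).
R = 26 + 0.6667 × (82 − 26) = 63.335 → 63
G = 188 + 0.6667 × (97 − 188) = 127.33 → 127
B = 156 + 0.6667 × (107 − 156) = 123.332 → 123

(63, 127, 123)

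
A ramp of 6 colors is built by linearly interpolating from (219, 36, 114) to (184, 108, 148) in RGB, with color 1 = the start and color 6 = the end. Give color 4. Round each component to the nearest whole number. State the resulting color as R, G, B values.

With 6 swatches and endpoints inclusive, swatch 4 sits at t = (4 − 1)/(6 − 1) = 3/5 ≈ 0.6.
R = 219 + 0.6 × (184 − 219) = 198 → 198
G = 36 + 0.6 × (108 − 36) = 79.2 → 79
B = 114 + 0.6 × (148 − 114) = 134.4 → 134

(198, 79, 134)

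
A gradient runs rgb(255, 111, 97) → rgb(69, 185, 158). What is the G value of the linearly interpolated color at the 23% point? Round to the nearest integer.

128

G = 111 + 0.23 × (185 − 111) = 128.02 → 128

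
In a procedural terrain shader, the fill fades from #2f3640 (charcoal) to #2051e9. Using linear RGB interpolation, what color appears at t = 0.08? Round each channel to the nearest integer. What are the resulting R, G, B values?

(46, 56, 78)

#2f3640 → (47, 54, 64); #2051e9 → (32, 81, 233).
R = 47 + 0.08 × (32 − 47) = 47 + 0.08 × -15 = 45.8 → 46
G = 54 + 0.08 × (81 − 54) = 54 + 0.08 × 27 = 56.16 → 56
B = 64 + 0.08 × (233 − 64) = 64 + 0.08 × 169 = 77.52 → 78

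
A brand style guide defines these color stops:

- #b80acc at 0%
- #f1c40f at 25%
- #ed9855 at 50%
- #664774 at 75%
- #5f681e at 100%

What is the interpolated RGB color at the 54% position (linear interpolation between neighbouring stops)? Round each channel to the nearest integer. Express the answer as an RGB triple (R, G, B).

(215, 139, 90)

54% lies between the 50% and 75% stops, so the local fraction is t = (54 − 50)/(75 − 50) = 4/25 ≈ 0.16.
#ed9855 → (237, 152, 85); #664774 → (102, 71, 116).
R = 237 + 0.16 × (102 − 237) = 215.4 → 215
G = 152 + 0.16 × (71 − 152) = 139.04 → 139
B = 85 + 0.16 × (116 − 85) = 89.96 → 90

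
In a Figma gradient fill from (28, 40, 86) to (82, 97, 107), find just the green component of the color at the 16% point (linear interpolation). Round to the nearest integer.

49

G = 40 + 0.16 × (97 − 40) = 49.12 → 49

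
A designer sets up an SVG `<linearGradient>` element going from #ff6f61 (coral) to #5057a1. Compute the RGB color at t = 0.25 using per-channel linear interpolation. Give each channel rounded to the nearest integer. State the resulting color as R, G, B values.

(211, 105, 113)

#ff6f61 → (255, 111, 97); #5057a1 → (80, 87, 161).
R = 255 + 0.25 × (80 − 255) = 255 + 0.25 × -175 = 211.25 → 211
G = 111 + 0.25 × (87 − 111) = 111 + 0.25 × -24 = 105 → 105
B = 97 + 0.25 × (161 − 97) = 97 + 0.25 × 64 = 113 → 113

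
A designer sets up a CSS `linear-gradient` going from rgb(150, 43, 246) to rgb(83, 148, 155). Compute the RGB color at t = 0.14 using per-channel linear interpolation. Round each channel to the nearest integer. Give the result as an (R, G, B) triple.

(141, 58, 233)

R = 150 + 0.14 × (83 − 150) = 150 + 0.14 × -67 = 140.62 → 141
G = 43 + 0.14 × (148 − 43) = 43 + 0.14 × 105 = 57.7 → 58
B = 246 + 0.14 × (155 − 246) = 246 + 0.14 × -91 = 233.26 → 233
So the blended color is (141, 58, 233), about #8d3ae9.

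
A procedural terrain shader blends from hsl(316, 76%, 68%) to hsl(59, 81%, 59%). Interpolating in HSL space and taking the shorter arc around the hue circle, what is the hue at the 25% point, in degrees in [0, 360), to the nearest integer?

342

Hue: 59 − 316 = -257°, but |-257| > 180 so the shorter arc goes the other way: Δh = -257 + 360 = 103°.
H = 316 + 0.25 × (103) = 341.75 → 342°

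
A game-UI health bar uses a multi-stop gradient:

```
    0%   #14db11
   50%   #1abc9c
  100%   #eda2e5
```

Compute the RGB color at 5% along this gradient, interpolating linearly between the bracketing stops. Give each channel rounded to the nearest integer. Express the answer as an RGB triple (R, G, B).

(21, 216, 31)

5% lies between the 0% and 50% stops, so the local fraction is t = (5 − 0)/(50 − 0) = 5/50 ≈ 0.1.
#14db11 → (20, 219, 17); #1abc9c → (26, 188, 156).
R = 20 + 0.1 × (26 − 20) = 20.6 → 21
G = 219 + 0.1 × (188 − 219) = 215.9 → 216
B = 17 + 0.1 × (156 − 17) = 30.9 → 31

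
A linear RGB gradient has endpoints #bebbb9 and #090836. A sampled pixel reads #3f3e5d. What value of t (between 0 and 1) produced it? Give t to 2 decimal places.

Invert the lerp on the R channel (largest span, 181): t = (63 − 190) / (9 − 190) = -127/-181 = 0.70166.
Check on G: (62 − 187)/(8 − 187) = 0.6983 ✓

0.70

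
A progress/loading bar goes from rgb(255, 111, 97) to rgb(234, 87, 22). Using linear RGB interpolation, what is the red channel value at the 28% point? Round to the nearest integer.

249

R = 255 + 0.28 × (234 − 255) = 249.12 → 249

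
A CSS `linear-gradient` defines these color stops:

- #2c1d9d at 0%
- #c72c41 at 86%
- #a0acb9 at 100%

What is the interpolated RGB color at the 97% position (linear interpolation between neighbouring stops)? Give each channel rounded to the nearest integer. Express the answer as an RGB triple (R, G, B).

(168, 145, 159)

97% lies between the 86% and 100% stops, so the local fraction is t = (97 − 86)/(100 − 86) = 11/14 ≈ 0.7857.
#c72c41 → (199, 44, 65); #a0acb9 → (160, 172, 185).
R = 199 + 0.7857 × (160 − 199) = 168.358 → 168
G = 44 + 0.7857 × (172 − 44) = 144.57 → 145
B = 65 + 0.7857 × (185 − 65) = 159.284 → 159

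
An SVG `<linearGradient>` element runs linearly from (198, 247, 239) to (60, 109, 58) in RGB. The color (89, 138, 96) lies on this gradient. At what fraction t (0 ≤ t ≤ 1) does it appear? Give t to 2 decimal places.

Invert the lerp on the B channel (largest span, 181): t = (96 − 239) / (58 − 239) = -143/-181 = 0.79006.
Check on R: (89 − 198)/(60 − 198) = 0.7899 ✓

0.79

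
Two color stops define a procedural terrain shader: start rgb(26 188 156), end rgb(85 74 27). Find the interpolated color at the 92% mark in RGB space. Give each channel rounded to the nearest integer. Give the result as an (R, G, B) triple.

(80, 83, 37)

92% corresponds to t = 0.92.
R = 26 + 0.92 × (85 − 26) = 26 + 0.92 × 59 = 80.28 → 80
G = 188 + 0.92 × (74 − 188) = 188 + 0.92 × -114 = 83.12 → 83
B = 156 + 0.92 × (27 − 156) = 156 + 0.92 × -129 = 37.32 → 37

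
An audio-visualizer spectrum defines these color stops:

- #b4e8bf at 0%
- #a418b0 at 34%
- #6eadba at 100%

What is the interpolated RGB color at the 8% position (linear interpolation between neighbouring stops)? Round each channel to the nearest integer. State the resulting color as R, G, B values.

8% lies between the 0% and 34% stops, so the local fraction is t = (8 − 0)/(34 − 0) = 8/34 ≈ 0.2353.
#b4e8bf → (180, 232, 191); #a418b0 → (164, 24, 176).
R = 180 + 0.2353 × (164 − 180) = 176.235 → 176
G = 232 + 0.2353 × (24 − 232) = 183.058 → 183
B = 191 + 0.2353 × (176 − 191) = 187.47 → 187

(176, 183, 187)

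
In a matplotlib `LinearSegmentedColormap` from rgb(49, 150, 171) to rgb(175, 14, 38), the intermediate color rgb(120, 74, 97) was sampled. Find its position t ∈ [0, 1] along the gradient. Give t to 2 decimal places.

0.56

Invert the lerp on the G channel (largest span, 136): t = (74 − 150) / (14 − 150) = -76/-136 = 0.55882.
Check on R: (120 − 49)/(175 − 49) = 0.5635 ✓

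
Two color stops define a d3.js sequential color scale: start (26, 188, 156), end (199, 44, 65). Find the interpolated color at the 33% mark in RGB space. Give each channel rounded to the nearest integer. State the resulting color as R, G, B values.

33% corresponds to t = 0.33.
R = 26 + 0.33 × (199 − 26) = 26 + 0.33 × 173 = 83.09 → 83
G = 188 + 0.33 × (44 − 188) = 188 + 0.33 × -144 = 140.48 → 140
B = 156 + 0.33 × (65 − 156) = 156 + 0.33 × -91 = 125.97 → 126

(83, 140, 126)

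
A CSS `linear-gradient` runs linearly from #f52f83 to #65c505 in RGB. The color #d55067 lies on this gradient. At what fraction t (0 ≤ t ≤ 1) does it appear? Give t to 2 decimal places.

Invert the lerp on the G channel (largest span, 150): t = (80 − 47) / (197 − 47) = 33/150 = 0.22.
Check on R: (213 − 245)/(101 − 245) = 0.2222 ✓

0.22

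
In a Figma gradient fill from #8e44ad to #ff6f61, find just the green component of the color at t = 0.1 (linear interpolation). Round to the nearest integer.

G₁ = 68 (from #8e44ad), G₂ = 111 (from #ff6f61).
G = 68 + 0.1 × (111 − 68) = 72.3 → 72

72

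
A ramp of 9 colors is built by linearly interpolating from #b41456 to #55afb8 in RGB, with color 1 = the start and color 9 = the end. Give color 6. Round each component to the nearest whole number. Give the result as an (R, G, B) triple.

(121, 117, 147)

With 9 swatches and endpoints inclusive, swatch 6 sits at t = (6 − 1)/(9 − 1) = 5/8 ≈ 0.625.
#b41456 → (180, 20, 86); #55afb8 → (85, 175, 184).
R = 180 + 0.625 × (85 − 180) = 120.625 → 121
G = 20 + 0.625 × (175 − 20) = 116.875 → 117
B = 86 + 0.625 × (184 − 86) = 147.25 → 147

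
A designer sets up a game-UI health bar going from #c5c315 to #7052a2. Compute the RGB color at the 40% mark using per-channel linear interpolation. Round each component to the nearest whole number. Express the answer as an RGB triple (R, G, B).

#c5c315 → (197, 195, 21); #7052a2 → (112, 82, 162).
40% corresponds to t = 0.4.
R = 197 + 0.4 × (112 − 197) = 197 + 0.4 × -85 = 163 → 163
G = 195 + 0.4 × (82 − 195) = 195 + 0.4 × -113 = 149.8 → 150
B = 21 + 0.4 × (162 − 21) = 21 + 0.4 × 141 = 77.4 → 77
So the blended color is (163, 150, 77), about #a3964d.

(163, 150, 77)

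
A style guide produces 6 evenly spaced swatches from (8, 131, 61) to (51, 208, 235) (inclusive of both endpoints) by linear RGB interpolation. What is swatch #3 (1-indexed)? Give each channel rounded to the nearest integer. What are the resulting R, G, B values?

(25, 162, 131)

With 6 swatches and endpoints inclusive, swatch 3 sits at t = (3 − 1)/(6 − 1) = 2/5 ≈ 0.4.
R = 8 + 0.4 × (51 − 8) = 25.2 → 25
G = 131 + 0.4 × (208 − 131) = 161.8 → 162
B = 61 + 0.4 × (235 − 61) = 130.6 → 131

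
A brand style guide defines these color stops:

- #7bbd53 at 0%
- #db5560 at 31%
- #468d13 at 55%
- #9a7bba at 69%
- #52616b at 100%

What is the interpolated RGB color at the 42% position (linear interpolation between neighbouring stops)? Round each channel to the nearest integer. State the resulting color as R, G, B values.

42% lies between the 31% and 55% stops, so the local fraction is t = (42 − 31)/(55 − 31) = 11/24 ≈ 0.4583.
#db5560 → (219, 85, 96); #468d13 → (70, 141, 19).
R = 219 + 0.4583 × (70 − 219) = 150.713 → 151
G = 85 + 0.4583 × (141 − 85) = 110.665 → 111
B = 96 + 0.4583 × (19 − 96) = 60.711 → 61

(151, 111, 61)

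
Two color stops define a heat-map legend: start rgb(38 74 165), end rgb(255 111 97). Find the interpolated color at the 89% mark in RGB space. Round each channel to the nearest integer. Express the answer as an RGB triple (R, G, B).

89% corresponds to t = 0.89.
R = 38 + 0.89 × (255 − 38) = 38 + 0.89 × 217 = 231.13 → 231
G = 74 + 0.89 × (111 − 74) = 74 + 0.89 × 37 = 106.93 → 107
B = 165 + 0.89 × (97 − 165) = 165 + 0.89 × -68 = 104.48 → 104

(231, 107, 104)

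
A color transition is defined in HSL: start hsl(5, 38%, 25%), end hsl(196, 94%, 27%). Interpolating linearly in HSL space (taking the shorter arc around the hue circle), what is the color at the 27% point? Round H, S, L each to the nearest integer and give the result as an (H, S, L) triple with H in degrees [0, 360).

(319, 53, 26)

Hue: 196 − 5 = 191°, but |191| > 180 so the shorter arc goes the other way: Δh = 191 − 360 = -169°.
H = 5 + 0.27 × (-169) = -40.63 → -41 → -41 mod 360 = 319°
S = 38 + 0.27 × (94 − 38) = 53.12 → 53%
L = 25 + 0.27 × (27 − 25) = 25.54 → 26%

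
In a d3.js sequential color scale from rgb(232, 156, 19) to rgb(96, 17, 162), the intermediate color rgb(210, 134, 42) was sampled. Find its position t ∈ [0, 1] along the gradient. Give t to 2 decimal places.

0.16

Invert the lerp on the B channel (largest span, 143): t = (42 − 19) / (162 − 19) = 23/143 = 0.16084.
Check on R: (210 − 232)/(96 − 232) = 0.1618 ✓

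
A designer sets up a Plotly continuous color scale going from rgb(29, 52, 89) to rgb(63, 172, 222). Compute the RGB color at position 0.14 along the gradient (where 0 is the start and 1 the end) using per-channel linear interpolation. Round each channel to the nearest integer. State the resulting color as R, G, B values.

R = 29 + 0.14 × (63 − 29) = 29 + 0.14 × 34 = 33.76 → 34
G = 52 + 0.14 × (172 − 52) = 52 + 0.14 × 120 = 68.8 → 69
B = 89 + 0.14 × (222 − 89) = 89 + 0.14 × 133 = 107.62 → 108
So the blended color is (34, 69, 108), about #22456c.

(34, 69, 108)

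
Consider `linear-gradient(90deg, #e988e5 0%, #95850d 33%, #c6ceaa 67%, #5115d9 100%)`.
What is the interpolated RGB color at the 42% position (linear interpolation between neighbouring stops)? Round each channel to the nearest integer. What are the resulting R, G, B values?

42% lies between the 33% and 67% stops, so the local fraction is t = (42 − 33)/(67 − 33) = 9/34 ≈ 0.2647.
#95850d → (149, 133, 13); #c6ceaa → (198, 206, 170).
R = 149 + 0.2647 × (198 − 149) = 161.97 → 162
G = 133 + 0.2647 × (206 − 133) = 152.323 → 152
B = 13 + 0.2647 × (170 − 13) = 54.558 → 55

(162, 152, 55)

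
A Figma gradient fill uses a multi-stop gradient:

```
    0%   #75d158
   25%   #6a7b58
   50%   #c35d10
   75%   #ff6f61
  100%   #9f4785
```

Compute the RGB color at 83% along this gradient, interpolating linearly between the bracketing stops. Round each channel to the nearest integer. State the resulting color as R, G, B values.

(224, 98, 109)

83% lies between the 75% and 100% stops, so the local fraction is t = (83 − 75)/(100 − 75) = 8/25 ≈ 0.32.
#ff6f61 → (255, 111, 97); #9f4785 → (159, 71, 133).
R = 255 + 0.32 × (159 − 255) = 224.28 → 224
G = 111 + 0.32 × (71 − 111) = 98.2 → 98
B = 97 + 0.32 × (133 − 97) = 108.52 → 109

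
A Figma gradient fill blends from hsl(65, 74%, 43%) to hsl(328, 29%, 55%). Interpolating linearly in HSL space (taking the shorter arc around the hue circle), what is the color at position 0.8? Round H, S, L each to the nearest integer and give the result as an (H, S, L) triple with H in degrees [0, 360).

Hue: 328 − 65 = 263°, but |263| > 180 so the shorter arc goes the other way: Δh = 263 − 360 = -97°.
H = 65 + 0.8 × (-97) = -12.6 → -13 → -13 mod 360 = 347°
S = 74 + 0.8 × (29 − 74) = 38 → 38%
L = 43 + 0.8 × (55 − 43) = 52.6 → 53%

(347, 38, 53)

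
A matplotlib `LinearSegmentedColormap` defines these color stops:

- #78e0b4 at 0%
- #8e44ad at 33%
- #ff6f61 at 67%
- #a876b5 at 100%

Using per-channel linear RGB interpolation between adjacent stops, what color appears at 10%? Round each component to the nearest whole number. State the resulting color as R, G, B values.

(127, 177, 178)

10% lies between the 0% and 33% stops, so the local fraction is t = (10 − 0)/(33 − 0) = 10/33 ≈ 0.303.
#78e0b4 → (120, 224, 180); #8e44ad → (142, 68, 173).
R = 120 + 0.303 × (142 − 120) = 126.666 → 127
G = 224 + 0.303 × (68 − 224) = 176.732 → 177
B = 180 + 0.303 × (173 − 180) = 177.879 → 178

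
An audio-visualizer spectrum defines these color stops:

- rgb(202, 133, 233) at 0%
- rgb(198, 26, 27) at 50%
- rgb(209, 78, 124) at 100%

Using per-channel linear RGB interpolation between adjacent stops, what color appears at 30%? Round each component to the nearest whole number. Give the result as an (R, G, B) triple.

30% lies between the 0% and 50% stops, so the local fraction is t = (30 − 0)/(50 − 0) = 30/50 ≈ 0.6.
R = 202 + 0.6 × (198 − 202) = 199.6 → 200
G = 133 + 0.6 × (26 − 133) = 68.8 → 69
B = 233 + 0.6 × (27 − 233) = 109.4 → 109

(200, 69, 109)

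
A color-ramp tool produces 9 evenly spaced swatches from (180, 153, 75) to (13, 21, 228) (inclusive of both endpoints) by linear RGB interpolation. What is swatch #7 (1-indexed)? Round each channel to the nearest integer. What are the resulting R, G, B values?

(55, 54, 190)

With 9 swatches and endpoints inclusive, swatch 7 sits at t = (7 − 1)/(9 − 1) = 6/8 ≈ 0.75.
R = 180 + 0.75 × (13 − 180) = 54.75 → 55
G = 153 + 0.75 × (21 − 153) = 54 → 54
B = 75 + 0.75 × (228 − 75) = 189.75 → 190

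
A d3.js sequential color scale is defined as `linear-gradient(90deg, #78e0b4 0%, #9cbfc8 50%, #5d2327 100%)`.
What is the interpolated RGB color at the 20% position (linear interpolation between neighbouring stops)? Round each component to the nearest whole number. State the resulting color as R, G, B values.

(134, 211, 188)

20% lies between the 0% and 50% stops, so the local fraction is t = (20 − 0)/(50 − 0) = 20/50 ≈ 0.4.
#78e0b4 → (120, 224, 180); #9cbfc8 → (156, 191, 200).
R = 120 + 0.4 × (156 − 120) = 134.4 → 134
G = 224 + 0.4 × (191 − 224) = 210.8 → 211
B = 180 + 0.4 × (200 − 180) = 188 → 188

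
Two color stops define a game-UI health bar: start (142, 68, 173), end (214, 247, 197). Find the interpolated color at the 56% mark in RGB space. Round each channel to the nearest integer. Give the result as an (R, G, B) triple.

56% corresponds to t = 0.56.
R = 142 + 0.56 × (214 − 142) = 142 + 0.56 × 72 = 182.32 → 182
G = 68 + 0.56 × (247 − 68) = 68 + 0.56 × 179 = 168.24 → 168
B = 173 + 0.56 × (197 − 173) = 173 + 0.56 × 24 = 186.44 → 186

(182, 168, 186)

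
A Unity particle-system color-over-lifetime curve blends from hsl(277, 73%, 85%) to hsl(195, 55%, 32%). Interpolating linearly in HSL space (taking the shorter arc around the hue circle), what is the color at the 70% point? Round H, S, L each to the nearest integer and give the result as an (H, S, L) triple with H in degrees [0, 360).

Hue arc: Δh = 195 − 277 = -82° (|Δh| ≤ 180, already the shorter path).
H = 277 + 0.7 × (-82) = 219.6 → 220°
S = 73 + 0.7 × (55 − 73) = 60.4 → 60%
L = 85 + 0.7 × (32 − 85) = 47.9 → 48%

(220, 60, 48)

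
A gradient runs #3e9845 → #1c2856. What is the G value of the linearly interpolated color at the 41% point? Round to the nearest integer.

G₁ = 152 (from #3e9845), G₂ = 40 (from #1c2856).
G = 152 + 0.41 × (40 − 152) = 106.08 → 106

106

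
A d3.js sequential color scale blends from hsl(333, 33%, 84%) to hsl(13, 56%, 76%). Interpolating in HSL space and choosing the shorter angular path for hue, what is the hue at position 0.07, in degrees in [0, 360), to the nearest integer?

336

Hue: 13 − 333 = -320°, but |-320| > 180 so the shorter arc goes the other way: Δh = -320 + 360 = 40°.
H = 333 + 0.07 × (40) = 335.8 → 336°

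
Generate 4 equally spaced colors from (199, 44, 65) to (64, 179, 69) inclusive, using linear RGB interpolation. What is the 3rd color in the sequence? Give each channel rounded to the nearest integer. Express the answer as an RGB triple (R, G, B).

With 4 swatches and endpoints inclusive, swatch 3 sits at t = (3 − 1)/(4 − 1) = 2/3 ≈ 0.6667.
R = 199 + 0.6667 × (64 − 199) = 108.996 → 109
G = 44 + 0.6667 × (179 − 44) = 134.005 → 134
B = 65 + 0.6667 × (69 − 65) = 67.667 → 68

(109, 134, 68)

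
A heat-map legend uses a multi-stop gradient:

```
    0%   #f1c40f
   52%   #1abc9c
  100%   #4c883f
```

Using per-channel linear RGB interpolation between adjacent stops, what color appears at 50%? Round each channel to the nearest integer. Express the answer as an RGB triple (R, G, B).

(34, 188, 151)

50% lies between the 0% and 52% stops, so the local fraction is t = (50 − 0)/(52 − 0) = 50/52 ≈ 0.9615.
#f1c40f → (241, 196, 15); #1abc9c → (26, 188, 156).
R = 241 + 0.9615 × (26 − 241) = 34.278 → 34
G = 196 + 0.9615 × (188 − 196) = 188.308 → 188
B = 15 + 0.9615 × (156 − 15) = 150.572 → 151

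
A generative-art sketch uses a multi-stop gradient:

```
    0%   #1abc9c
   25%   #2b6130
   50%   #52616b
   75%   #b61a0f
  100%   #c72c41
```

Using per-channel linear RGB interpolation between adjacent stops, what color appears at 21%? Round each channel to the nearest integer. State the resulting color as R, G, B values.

(40, 112, 65)

21% lies between the 0% and 25% stops, so the local fraction is t = (21 − 0)/(25 − 0) = 21/25 ≈ 0.84.
#1abc9c → (26, 188, 156); #2b6130 → (43, 97, 48).
R = 26 + 0.84 × (43 − 26) = 40.28 → 40
G = 188 + 0.84 × (97 − 188) = 111.56 → 112
B = 156 + 0.84 × (48 − 156) = 65.28 → 65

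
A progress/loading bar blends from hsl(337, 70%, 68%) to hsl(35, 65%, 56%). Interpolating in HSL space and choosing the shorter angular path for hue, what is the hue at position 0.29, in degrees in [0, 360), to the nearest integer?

Hue: 35 − 337 = -302°, but |-302| > 180 so the shorter arc goes the other way: Δh = -302 + 360 = 58°.
H = 337 + 0.29 × (58) = 353.82 → 354°

354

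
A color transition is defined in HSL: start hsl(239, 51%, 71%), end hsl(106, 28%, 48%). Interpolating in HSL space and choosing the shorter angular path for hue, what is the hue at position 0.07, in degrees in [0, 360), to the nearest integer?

230

Hue arc: Δh = 106 − 239 = -133° (|Δh| ≤ 180, already the shorter path).
H = 239 + 0.07 × (-133) = 229.69 → 230°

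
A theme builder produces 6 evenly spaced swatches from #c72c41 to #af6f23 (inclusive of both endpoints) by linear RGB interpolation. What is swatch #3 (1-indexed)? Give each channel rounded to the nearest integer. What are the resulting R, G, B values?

(189, 71, 53)

With 6 swatches and endpoints inclusive, swatch 3 sits at t = (3 − 1)/(6 − 1) = 2/5 ≈ 0.4.
#c72c41 → (199, 44, 65); #af6f23 → (175, 111, 35).
R = 199 + 0.4 × (175 − 199) = 189.4 → 189
G = 44 + 0.4 × (111 − 44) = 70.8 → 71
B = 65 + 0.4 × (35 − 65) = 53 → 53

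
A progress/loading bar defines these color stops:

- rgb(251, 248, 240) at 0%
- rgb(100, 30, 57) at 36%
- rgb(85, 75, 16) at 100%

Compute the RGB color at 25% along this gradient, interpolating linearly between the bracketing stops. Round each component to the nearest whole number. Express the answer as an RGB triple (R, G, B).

25% lies between the 0% and 36% stops, so the local fraction is t = (25 − 0)/(36 − 0) = 25/36 ≈ 0.6944.
R = 251 + 0.6944 × (100 − 251) = 146.146 → 146
G = 248 + 0.6944 × (30 − 248) = 96.621 → 97
B = 240 + 0.6944 × (57 − 240) = 112.925 → 113

(146, 97, 113)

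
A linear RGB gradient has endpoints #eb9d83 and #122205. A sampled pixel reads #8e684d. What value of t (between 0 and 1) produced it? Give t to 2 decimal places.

0.43

Invert the lerp on the R channel (largest span, 217): t = (142 − 235) / (18 − 235) = -93/-217 = 0.42857.
Check on G: (104 − 157)/(34 − 157) = 0.4309 ✓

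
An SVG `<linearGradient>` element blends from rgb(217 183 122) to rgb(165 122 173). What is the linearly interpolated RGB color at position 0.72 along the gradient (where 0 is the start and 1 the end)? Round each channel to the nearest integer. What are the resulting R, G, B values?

R = 217 + 0.72 × (165 − 217) = 217 + 0.72 × -52 = 179.56 → 180
G = 183 + 0.72 × (122 − 183) = 183 + 0.72 × -61 = 139.08 → 139
B = 122 + 0.72 × (173 − 122) = 122 + 0.72 × 51 = 158.72 → 159

(180, 139, 159)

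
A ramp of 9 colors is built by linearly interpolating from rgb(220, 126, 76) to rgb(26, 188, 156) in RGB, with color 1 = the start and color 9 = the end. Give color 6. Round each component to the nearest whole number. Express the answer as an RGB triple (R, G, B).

With 9 swatches and endpoints inclusive, swatch 6 sits at t = (6 − 1)/(9 − 1) = 5/8 ≈ 0.625.
R = 220 + 0.625 × (26 − 220) = 98.75 → 99
G = 126 + 0.625 × (188 − 126) = 164.75 → 165
B = 76 + 0.625 × (156 − 76) = 126 → 126

(99, 165, 126)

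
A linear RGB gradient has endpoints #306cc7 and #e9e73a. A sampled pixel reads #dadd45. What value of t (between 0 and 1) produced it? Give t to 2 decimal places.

Invert the lerp on the R channel (largest span, 185): t = (218 − 48) / (233 − 48) = 170/185 = 0.91892.
Check on G: (221 − 108)/(231 − 108) = 0.9187 ✓

0.92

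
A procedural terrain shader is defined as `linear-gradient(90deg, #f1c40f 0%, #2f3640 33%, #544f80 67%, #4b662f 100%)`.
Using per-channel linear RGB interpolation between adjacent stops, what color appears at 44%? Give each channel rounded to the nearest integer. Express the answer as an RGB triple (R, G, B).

44% lies between the 33% and 67% stops, so the local fraction is t = (44 − 33)/(67 − 33) = 11/34 ≈ 0.3235.
#2f3640 → (47, 54, 64); #544f80 → (84, 79, 128).
R = 47 + 0.3235 × (84 − 47) = 58.969 → 59
G = 54 + 0.3235 × (79 − 54) = 62.087 → 62
B = 64 + 0.3235 × (128 − 64) = 84.704 → 85

(59, 62, 85)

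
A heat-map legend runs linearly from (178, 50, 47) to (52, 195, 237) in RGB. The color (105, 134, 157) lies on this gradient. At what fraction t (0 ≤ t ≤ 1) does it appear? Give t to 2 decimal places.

0.58

Invert the lerp on the B channel (largest span, 190): t = (157 − 47) / (237 − 47) = 110/190 = 0.57895.
Check on R: (105 − 178)/(52 − 178) = 0.5794 ✓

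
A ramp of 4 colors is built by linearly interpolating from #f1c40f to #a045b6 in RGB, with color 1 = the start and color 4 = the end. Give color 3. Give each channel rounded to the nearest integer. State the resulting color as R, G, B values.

With 4 swatches and endpoints inclusive, swatch 3 sits at t = (3 − 1)/(4 − 1) = 2/3 ≈ 0.6667.
#f1c40f → (241, 196, 15); #a045b6 → (160, 69, 182).
R = 241 + 0.6667 × (160 − 241) = 186.997 → 187
G = 196 + 0.6667 × (69 − 196) = 111.329 → 111
B = 15 + 0.6667 × (182 − 15) = 126.339 → 126

(187, 111, 126)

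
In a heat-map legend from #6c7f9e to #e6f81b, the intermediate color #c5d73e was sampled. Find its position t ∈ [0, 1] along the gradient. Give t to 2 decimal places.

0.73

Invert the lerp on the B channel (largest span, 131): t = (62 − 158) / (27 − 158) = -96/-131 = 0.73282.
Check on R: (197 − 108)/(230 − 108) = 0.7295 ✓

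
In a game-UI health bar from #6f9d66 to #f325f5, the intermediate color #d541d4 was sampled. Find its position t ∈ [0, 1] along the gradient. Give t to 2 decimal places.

0.77

Invert the lerp on the B channel (largest span, 143): t = (212 − 102) / (245 − 102) = 110/143 = 0.76923.
Check on R: (213 − 111)/(243 − 111) = 0.7727 ✓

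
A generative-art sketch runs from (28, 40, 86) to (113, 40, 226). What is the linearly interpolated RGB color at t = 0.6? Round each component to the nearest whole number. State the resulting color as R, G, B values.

(79, 40, 170)

R = 28 + 0.6 × (113 − 28) = 28 + 0.6 × 85 = 79 → 79
G = 40 + 0.6 × (40 − 40) = 40 + 0.6 × 0 = 40 → 40
B = 86 + 0.6 × (226 − 86) = 86 + 0.6 × 140 = 170 → 170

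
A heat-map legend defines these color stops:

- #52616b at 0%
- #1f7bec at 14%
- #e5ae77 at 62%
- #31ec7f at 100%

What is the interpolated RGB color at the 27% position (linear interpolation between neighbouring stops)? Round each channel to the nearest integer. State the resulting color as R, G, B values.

(85, 137, 204)

27% lies between the 14% and 62% stops, so the local fraction is t = (27 − 14)/(62 − 14) = 13/48 ≈ 0.2708.
#1f7bec → (31, 123, 236); #e5ae77 → (229, 174, 119).
R = 31 + 0.2708 × (229 − 31) = 84.618 → 85
G = 123 + 0.2708 × (174 − 123) = 136.811 → 137
B = 236 + 0.2708 × (119 − 236) = 204.316 → 204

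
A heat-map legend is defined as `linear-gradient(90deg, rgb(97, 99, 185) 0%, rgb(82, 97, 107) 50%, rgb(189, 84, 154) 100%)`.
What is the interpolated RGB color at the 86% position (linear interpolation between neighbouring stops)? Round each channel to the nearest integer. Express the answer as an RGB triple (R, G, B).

(159, 88, 141)

86% lies between the 50% and 100% stops, so the local fraction is t = (86 − 50)/(100 − 50) = 36/50 ≈ 0.72.
R = 82 + 0.72 × (189 − 82) = 159.04 → 159
G = 97 + 0.72 × (84 − 97) = 87.64 → 88
B = 107 + 0.72 × (154 − 107) = 140.84 → 141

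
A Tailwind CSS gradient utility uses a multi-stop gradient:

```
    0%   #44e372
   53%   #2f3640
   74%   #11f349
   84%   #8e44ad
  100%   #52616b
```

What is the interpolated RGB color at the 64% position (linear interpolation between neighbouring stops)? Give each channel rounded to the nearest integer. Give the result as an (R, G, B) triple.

64% lies between the 53% and 74% stops, so the local fraction is t = (64 − 53)/(74 − 53) = 11/21 ≈ 0.5238.
#2f3640 → (47, 54, 64); #11f349 → (17, 243, 73).
R = 47 + 0.5238 × (17 − 47) = 31.286 → 31
G = 54 + 0.5238 × (243 − 54) = 152.998 → 153
B = 64 + 0.5238 × (73 − 64) = 68.714 → 69

(31, 153, 69)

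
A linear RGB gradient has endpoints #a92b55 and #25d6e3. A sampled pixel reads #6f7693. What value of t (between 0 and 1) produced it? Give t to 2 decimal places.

0.44

Invert the lerp on the G channel (largest span, 171): t = (118 − 43) / (214 − 43) = 75/171 = 0.4386.
Check on R: (111 − 169)/(37 − 169) = 0.4394 ✓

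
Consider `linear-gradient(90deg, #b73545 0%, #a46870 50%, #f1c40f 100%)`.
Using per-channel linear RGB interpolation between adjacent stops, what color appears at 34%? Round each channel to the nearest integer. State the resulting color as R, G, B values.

34% lies between the 0% and 50% stops, so the local fraction is t = (34 − 0)/(50 − 0) = 34/50 ≈ 0.68.
#b73545 → (183, 53, 69); #a46870 → (164, 104, 112).
R = 183 + 0.68 × (164 − 183) = 170.08 → 170
G = 53 + 0.68 × (104 − 53) = 87.68 → 88
B = 69 + 0.68 × (112 − 69) = 98.24 → 98

(170, 88, 98)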